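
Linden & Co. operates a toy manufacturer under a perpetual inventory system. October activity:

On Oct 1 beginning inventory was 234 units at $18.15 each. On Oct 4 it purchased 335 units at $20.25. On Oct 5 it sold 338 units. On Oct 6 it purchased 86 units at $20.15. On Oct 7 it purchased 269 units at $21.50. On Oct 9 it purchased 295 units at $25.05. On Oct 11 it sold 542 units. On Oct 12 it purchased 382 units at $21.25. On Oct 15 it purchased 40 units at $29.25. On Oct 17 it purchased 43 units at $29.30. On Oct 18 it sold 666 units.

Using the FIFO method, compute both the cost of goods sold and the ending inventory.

Oct 5, 338 sold [FIFO — oldest first]: 234 @ $18.15 + 104 @ $20.25 = $6,353.10
Oct 11, 542 sold [FIFO — oldest first]: 231 @ $20.25 + 86 @ $20.15 + 225 @ $21.50 = $11,248.15
Oct 18, 666 sold [FIFO — oldest first]: 44 @ $21.50 + 295 @ $25.05 + 327 @ $21.25 = $15,284.50
Total COGS = $6,353.10 + $11,248.15 + $15,284.50 = $32,885.75
Ending inventory: 55 @ $21.25 + 40 @ $29.25 + 43 @ $29.30 = $3,598.65

COGS = $32,885.75; ending inventory = $3,598.65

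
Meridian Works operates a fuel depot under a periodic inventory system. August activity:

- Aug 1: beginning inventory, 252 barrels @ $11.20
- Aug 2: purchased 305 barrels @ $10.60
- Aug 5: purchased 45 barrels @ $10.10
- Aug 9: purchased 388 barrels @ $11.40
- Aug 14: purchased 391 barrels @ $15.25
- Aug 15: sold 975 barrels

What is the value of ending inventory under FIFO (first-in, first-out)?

Ending inventory = $6,133.75

Aug 15, 975 sold [FIFO — oldest first]: 252 @ $11.20 + 305 @ $10.60 + 45 @ $10.10 + 373 @ $11.40 = $10,762.10
Ending inventory: 15 @ $11.40 + 391 @ $15.25 = $6,133.75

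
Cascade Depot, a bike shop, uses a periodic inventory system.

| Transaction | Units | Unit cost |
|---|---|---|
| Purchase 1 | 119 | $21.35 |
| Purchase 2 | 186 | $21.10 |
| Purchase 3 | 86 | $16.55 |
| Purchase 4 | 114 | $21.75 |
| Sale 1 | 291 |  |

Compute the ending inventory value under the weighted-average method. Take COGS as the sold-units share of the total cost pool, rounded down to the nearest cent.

Sale 1, sell 291: 291/505 × $10,368.05 → $5,974.46
Ending inventory (cost pool remaining) = $4,393.59
Check: goods available $10,368.05 = COGS $5,974.46 + ending $4,393.59

Ending inventory = $4,393.59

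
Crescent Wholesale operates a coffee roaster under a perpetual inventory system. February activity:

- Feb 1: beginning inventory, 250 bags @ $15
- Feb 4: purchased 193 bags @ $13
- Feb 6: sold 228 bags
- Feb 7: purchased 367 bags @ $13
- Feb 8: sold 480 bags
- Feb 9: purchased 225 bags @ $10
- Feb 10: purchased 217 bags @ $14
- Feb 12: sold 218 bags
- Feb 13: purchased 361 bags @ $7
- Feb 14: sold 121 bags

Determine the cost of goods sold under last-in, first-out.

COGS = $13,395

Feb 6, 228 sold [LIFO — newest first]: 193 @ $13 + 35 @ $15 = $3,034
Feb 8, 480 sold [LIFO — newest first]: 367 @ $13 + 113 @ $15 = $6,466
Feb 12, 218 sold [LIFO — newest first]: 217 @ $14 + 1 @ $10 = $3,048
Feb 14, 121 sold [LIFO — newest first]: 121 @ $7 = $847
Total COGS = $3,034 + $6,466 + $3,048 + $847 = $13,395
Ending inventory: 102 @ $15 + 224 @ $10 + 240 @ $7 = $5,450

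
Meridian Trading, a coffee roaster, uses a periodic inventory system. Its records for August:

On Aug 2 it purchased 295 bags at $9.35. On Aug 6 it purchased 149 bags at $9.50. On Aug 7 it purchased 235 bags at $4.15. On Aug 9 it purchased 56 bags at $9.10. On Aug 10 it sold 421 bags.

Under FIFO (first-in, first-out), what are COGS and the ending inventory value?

COGS = $3,955.25; ending inventory = $1,703.35

Aug 10, 421 sold [FIFO — oldest first]: 295 @ $9.35 + 126 @ $9.50 = $3,955.25
Ending inventory: 23 @ $9.50 + 235 @ $4.15 + 56 @ $9.10 = $1,703.35
Check: goods available $5,658.60 = COGS $3,955.25 + ending $1,703.35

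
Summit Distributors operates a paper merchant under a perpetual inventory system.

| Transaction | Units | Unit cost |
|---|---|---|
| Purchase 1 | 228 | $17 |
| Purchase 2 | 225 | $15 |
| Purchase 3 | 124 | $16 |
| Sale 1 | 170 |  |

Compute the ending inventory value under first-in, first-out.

Sale 1 (170) [FIFO — oldest first]: 170 @ $17 = $2,890
Ending inventory: 58 @ $17 + 225 @ $15 + 124 @ $16 = $6,345
Check: goods available $9,235 = COGS $2,890 + ending $6,345

Ending inventory = $6,345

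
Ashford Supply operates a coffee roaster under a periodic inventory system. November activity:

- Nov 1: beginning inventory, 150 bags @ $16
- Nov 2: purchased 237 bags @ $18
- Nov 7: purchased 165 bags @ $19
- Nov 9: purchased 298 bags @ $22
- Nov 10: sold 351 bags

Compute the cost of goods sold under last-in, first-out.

Nov 10, 351 sold [LIFO — newest first]: 298 @ $22 + 53 @ $19 = $7,563
Ending inventory: 150 @ $16 + 237 @ $18 + 112 @ $19 = $8,794

COGS = $7,563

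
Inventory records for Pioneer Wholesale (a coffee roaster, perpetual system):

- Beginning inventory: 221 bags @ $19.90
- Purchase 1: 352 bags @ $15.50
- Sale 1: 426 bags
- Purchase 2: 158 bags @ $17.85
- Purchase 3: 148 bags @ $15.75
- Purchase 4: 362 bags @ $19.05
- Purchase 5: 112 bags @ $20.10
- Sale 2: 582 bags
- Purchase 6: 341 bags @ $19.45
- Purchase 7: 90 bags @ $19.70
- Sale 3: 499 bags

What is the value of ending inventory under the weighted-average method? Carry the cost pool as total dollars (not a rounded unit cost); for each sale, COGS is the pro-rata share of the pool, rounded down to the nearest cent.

After Beginning: 221 on hand, pool $4,397.90 (≈ $19.9000 each)
After Purchase 1: 573 on hand, pool $9,853.90 (≈ $17.1970 each)
Sale 1, sell 426: 426/573 × $9,853.90 → $7,325.93
After Purchase 2: 305 on hand, pool $5,348.27 (≈ $17.5353 each)
After Purchase 3: 453 on hand, pool $7,679.27 (≈ $16.9520 each)
After Purchase 4: 815 on hand, pool $14,575.37 (≈ $17.8839 each)
After Purchase 5: 927 on hand, pool $16,826.57 (≈ $18.1516 each)
Sale 2, sell 582: 582/927 × $16,826.57 → $10,564.25
After Purchase 6: 686 on hand, pool $12,894.77 (≈ $18.7970 each)
After Purchase 7: 776 on hand, pool $14,667.77 (≈ $18.9018 each)
Sale 3, sell 499: 499/776 × $14,667.77 → $9,431.98
Total COGS = $7,325.93 + $10,564.25 + $9,431.98 = $27,322.16
Ending inventory (cost pool remaining) = $5,235.79

Ending inventory = $5,235.79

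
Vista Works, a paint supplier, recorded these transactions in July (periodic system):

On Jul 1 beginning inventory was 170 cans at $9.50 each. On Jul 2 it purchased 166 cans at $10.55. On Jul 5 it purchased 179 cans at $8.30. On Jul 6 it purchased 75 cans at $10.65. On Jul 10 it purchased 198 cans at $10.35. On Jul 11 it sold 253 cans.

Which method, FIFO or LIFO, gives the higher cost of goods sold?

LIFO

FIFO COGS: 170 @ $9.50 + 83 @ $10.55 = $2,490.65
LIFO COGS: 198 @ $10.35 + 55 @ $10.65 = $2,635.05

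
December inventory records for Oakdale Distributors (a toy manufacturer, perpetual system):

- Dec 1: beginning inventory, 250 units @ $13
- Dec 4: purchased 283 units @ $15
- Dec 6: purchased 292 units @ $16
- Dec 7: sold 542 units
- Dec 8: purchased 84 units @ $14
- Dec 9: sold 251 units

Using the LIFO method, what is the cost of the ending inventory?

Dec 7, 542 sold [LIFO — newest first]: 292 @ $16 + 250 @ $15 = $8,422
Dec 9, 251 sold [LIFO — newest first]: 84 @ $14 + 33 @ $15 + 134 @ $13 = $3,413
Total COGS = $8,422 + $3,413 = $11,835
Ending inventory: 116 @ $13 = $1,508

Ending inventory = $1,508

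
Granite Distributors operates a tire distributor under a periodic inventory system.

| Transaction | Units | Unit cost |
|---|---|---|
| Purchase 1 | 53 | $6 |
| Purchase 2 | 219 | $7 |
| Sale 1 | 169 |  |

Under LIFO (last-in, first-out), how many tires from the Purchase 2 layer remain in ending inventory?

50

Sale 1 (169) [LIFO — newest first]: 169 @ $7 = $1,183
Ending inventory: 53 @ $6 + 50 @ $7 = $668
Check: goods available $1,851 = COGS $1,183 + ending $668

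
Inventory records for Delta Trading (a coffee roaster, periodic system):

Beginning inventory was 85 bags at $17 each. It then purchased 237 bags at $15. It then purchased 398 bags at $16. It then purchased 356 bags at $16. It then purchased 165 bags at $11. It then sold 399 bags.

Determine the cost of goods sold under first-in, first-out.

COGS = $6,232

Sale 1 (399) [FIFO — oldest first]: 85 @ $17 + 237 @ $15 + 77 @ $16 = $6,232
Ending inventory: 321 @ $16 + 356 @ $16 + 165 @ $11 = $12,647
Check: goods available $18,879 = COGS $6,232 + ending $12,647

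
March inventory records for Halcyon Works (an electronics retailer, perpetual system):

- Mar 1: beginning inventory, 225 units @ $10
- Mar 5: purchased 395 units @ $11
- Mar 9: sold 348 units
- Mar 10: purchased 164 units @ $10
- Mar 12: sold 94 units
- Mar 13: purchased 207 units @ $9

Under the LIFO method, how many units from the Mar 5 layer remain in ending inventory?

Mar 9, 348 sold [LIFO — newest first]: 348 @ $11 = $3,828
Mar 12, 94 sold [LIFO — newest first]: 94 @ $10 = $940
Total COGS = $3,828 + $940 = $4,768
Ending inventory: 225 @ $10 + 47 @ $11 + 70 @ $10 + 207 @ $9 = $5,330

47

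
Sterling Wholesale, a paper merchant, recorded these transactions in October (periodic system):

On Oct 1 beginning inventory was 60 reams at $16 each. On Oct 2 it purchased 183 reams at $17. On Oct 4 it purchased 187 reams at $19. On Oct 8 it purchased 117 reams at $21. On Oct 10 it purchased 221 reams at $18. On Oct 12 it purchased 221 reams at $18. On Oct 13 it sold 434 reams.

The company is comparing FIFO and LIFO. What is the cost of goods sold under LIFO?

FIFO COGS: 60 @ $16 + 183 @ $17 + 187 @ $19 + 4 @ $21 = $7,708
LIFO COGS: 221 @ $18 + 213 @ $18 = $7,812

COGS = $7,812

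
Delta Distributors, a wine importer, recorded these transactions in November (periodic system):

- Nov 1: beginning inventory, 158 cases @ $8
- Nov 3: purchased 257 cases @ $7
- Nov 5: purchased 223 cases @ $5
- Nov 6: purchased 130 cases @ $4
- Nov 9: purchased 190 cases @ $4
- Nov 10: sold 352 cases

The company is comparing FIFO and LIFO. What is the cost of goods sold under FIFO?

COGS = $2,622

FIFO COGS: 158 @ $8 + 194 @ $7 = $2,622
LIFO COGS: 190 @ $4 + 130 @ $4 + 32 @ $5 = $1,440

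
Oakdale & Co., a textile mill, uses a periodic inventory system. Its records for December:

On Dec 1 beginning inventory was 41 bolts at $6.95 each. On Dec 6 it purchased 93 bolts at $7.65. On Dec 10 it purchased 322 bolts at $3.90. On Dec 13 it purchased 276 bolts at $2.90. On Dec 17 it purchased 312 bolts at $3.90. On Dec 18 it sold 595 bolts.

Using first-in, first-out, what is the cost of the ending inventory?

Ending inventory = $1,614.10

Dec 18, 595 sold [FIFO — oldest first]: 41 @ $6.95 + 93 @ $7.65 + 322 @ $3.90 + 139 @ $2.90 = $2,655.30
Ending inventory: 137 @ $2.90 + 312 @ $3.90 = $1,614.10
Check: goods available $4,269.40 = COGS $2,655.30 + ending $1,614.10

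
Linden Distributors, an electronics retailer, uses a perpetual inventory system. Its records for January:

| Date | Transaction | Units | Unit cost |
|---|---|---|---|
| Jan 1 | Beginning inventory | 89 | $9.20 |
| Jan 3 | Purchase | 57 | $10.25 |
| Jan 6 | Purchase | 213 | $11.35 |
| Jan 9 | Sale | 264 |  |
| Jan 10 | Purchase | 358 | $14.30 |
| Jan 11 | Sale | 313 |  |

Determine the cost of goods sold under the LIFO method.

Jan 9, 264 sold [LIFO — newest first]: 213 @ $11.35 + 51 @ $10.25 = $2,940.30
Jan 11, 313 sold [LIFO — newest first]: 313 @ $14.30 = $4,475.90
Total COGS = $2,940.30 + $4,475.90 = $7,416.20
Ending inventory: 89 @ $9.20 + 6 @ $10.25 + 45 @ $14.30 = $1,523.80
Check: goods available $8,940.00 = COGS $7,416.20 + ending $1,523.80

COGS = $7,416.20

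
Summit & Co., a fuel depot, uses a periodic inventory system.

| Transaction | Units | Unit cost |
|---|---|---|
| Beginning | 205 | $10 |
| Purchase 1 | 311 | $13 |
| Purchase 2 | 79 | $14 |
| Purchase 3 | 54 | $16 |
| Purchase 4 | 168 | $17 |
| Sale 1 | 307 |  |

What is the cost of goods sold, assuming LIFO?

Sale 1 (307) [LIFO — newest first]: 168 @ $17 + 54 @ $16 + 79 @ $14 + 6 @ $13 = $4,904
Ending inventory: 205 @ $10 + 305 @ $13 = $6,015

COGS = $4,904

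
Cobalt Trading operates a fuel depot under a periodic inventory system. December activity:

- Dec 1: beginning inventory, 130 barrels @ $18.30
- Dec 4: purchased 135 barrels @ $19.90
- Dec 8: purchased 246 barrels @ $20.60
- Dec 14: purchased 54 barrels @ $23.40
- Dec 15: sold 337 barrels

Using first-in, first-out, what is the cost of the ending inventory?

Ending inventory = $4,848.00

Dec 15, 337 sold [FIFO — oldest first]: 130 @ $18.30 + 135 @ $19.90 + 72 @ $20.60 = $6,548.70
Ending inventory: 174 @ $20.60 + 54 @ $23.40 = $4,848.00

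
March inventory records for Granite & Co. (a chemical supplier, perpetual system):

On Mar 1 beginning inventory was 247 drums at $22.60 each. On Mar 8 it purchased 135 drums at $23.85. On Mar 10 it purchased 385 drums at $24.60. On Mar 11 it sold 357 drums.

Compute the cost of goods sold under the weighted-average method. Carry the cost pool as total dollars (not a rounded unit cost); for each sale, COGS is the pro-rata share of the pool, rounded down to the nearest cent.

COGS = $8,505.14

After Mar 1: 247 on hand, pool $5,582.20 (≈ $22.6000 each)
After Mar 8: 382 on hand, pool $8,801.95 (≈ $23.0418 each)
After Mar 10: 767 on hand, pool $18,272.95 (≈ $23.8239 each)
Mar 11, sell 357: 357/767 × $18,272.95 → $8,505.14
Ending inventory (cost pool remaining) = $9,767.81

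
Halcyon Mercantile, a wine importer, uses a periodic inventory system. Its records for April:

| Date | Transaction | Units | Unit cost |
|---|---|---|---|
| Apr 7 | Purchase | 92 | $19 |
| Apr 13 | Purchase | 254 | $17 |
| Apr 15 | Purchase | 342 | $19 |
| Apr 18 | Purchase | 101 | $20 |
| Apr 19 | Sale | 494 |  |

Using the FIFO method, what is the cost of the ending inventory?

Apr 19, 494 sold [FIFO — oldest first]: 92 @ $19 + 254 @ $17 + 148 @ $19 = $8,878
Ending inventory: 194 @ $19 + 101 @ $20 = $5,706
Check: goods available $14,584 = COGS $8,878 + ending $5,706

Ending inventory = $5,706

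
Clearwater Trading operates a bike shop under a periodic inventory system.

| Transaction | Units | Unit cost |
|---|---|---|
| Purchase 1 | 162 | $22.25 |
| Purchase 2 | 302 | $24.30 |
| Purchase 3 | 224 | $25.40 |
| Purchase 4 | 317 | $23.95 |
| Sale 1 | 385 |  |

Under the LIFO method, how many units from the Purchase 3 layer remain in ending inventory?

156

Sale 1 (385) [LIFO — newest first]: 317 @ $23.95 + 68 @ $25.40 = $9,319.35
Ending inventory: 162 @ $22.25 + 302 @ $24.30 + 156 @ $25.40 = $14,905.50
Check: goods available $24,224.85 = COGS $9,319.35 + ending $14,905.50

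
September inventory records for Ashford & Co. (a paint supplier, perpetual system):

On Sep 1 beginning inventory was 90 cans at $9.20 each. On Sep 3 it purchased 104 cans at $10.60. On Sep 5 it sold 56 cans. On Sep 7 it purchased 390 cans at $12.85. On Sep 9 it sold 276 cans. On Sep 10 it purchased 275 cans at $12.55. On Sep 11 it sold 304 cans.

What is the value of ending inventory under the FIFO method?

Sep 5, 56 sold [FIFO — oldest first]: 56 @ $9.20 = $515.20
Sep 9, 276 sold [FIFO — oldest first]: 34 @ $9.20 + 104 @ $10.60 + 138 @ $12.85 = $3,188.50
Sep 11, 304 sold [FIFO — oldest first]: 252 @ $12.85 + 52 @ $12.55 = $3,890.80
Total COGS = $515.20 + $3,188.50 + $3,890.80 = $7,594.50
Ending inventory: 223 @ $12.55 = $2,798.65
Check: goods available $10,393.15 = COGS $7,594.50 + ending $2,798.65

Ending inventory = $2,798.65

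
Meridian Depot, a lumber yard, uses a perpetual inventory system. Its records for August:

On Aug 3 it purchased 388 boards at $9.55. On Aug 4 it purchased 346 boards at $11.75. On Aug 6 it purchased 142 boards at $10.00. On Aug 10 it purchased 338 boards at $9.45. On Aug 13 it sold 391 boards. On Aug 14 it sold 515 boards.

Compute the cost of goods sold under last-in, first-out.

Aug 13, 391 sold [LIFO — newest first]: 338 @ $9.45 + 53 @ $10.00 = $3,724.10
Aug 14, 515 sold [LIFO — newest first]: 89 @ $10.00 + 346 @ $11.75 + 80 @ $9.55 = $5,719.50
Total COGS = $3,724.10 + $5,719.50 = $9,443.60
Ending inventory: 308 @ $9.55 = $2,941.40

COGS = $9,443.60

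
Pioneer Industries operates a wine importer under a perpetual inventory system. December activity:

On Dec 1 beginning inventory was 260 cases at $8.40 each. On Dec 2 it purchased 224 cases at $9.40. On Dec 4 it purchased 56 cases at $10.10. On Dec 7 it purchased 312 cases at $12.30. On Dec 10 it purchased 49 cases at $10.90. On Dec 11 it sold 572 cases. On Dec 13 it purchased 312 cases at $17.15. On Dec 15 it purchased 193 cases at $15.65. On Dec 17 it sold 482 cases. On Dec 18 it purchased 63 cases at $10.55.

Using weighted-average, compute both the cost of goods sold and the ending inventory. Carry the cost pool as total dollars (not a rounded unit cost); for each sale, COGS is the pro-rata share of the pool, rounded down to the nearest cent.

COGS = $12,642.94; ending inventory = $5,619.86

After Dec 1: 260 on hand, pool $2,184.00 (≈ $8.4000 each)
After Dec 2: 484 on hand, pool $4,289.60 (≈ $8.8628 each)
After Dec 4: 540 on hand, pool $4,855.20 (≈ $8.9911 each)
After Dec 7: 852 on hand, pool $8,692.80 (≈ $10.2028 each)
After Dec 10: 901 on hand, pool $9,226.90 (≈ $10.2407 each)
Dec 11, sell 572: 572/901 × $9,226.90 → $5,857.69
After Dec 13: 641 on hand, pool $8,720.01 (≈ $13.6038 each)
After Dec 15: 834 on hand, pool $11,740.46 (≈ $14.0773 each)
Dec 17, sell 482: 482/834 × $11,740.46 → $6,785.25
After Dec 18: 415 on hand, pool $5,619.86 (≈ $13.5418 each)
Total COGS = $5,857.69 + $6,785.25 = $12,642.94
Ending inventory (cost pool remaining) = $5,619.86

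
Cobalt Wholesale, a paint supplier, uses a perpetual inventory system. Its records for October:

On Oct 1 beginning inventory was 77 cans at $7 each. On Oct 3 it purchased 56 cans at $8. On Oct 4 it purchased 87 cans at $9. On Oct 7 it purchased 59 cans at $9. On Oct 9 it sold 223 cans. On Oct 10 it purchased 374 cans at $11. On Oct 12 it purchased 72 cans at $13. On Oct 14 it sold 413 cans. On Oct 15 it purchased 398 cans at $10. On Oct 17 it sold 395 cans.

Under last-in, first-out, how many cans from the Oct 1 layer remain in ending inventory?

Oct 9, 223 sold [LIFO — newest first]: 59 @ $9 + 87 @ $9 + 56 @ $8 + 21 @ $7 = $1,909
Oct 14, 413 sold [LIFO — newest first]: 72 @ $13 + 341 @ $11 = $4,687
Oct 17, 395 sold [LIFO — newest first]: 395 @ $10 = $3,950
Total COGS = $1,909 + $4,687 + $3,950 = $10,546
Ending inventory: 56 @ $7 + 33 @ $11 + 3 @ $10 = $785

56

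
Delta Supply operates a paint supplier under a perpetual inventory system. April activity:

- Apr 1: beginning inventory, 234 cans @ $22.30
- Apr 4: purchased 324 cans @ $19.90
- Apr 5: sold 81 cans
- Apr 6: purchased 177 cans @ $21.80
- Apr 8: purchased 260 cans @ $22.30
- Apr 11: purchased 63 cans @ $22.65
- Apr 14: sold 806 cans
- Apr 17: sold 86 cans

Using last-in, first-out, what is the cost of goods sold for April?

COGS = $20,853.85

Apr 5, 81 sold [LIFO — newest first]: 81 @ $19.90 = $1,611.90
Apr 14, 806 sold [LIFO — newest first]: 63 @ $22.65 + 260 @ $22.30 + 177 @ $21.80 + 243 @ $19.90 + 63 @ $22.30 = $17,324.15
Apr 17, 86 sold [LIFO — newest first]: 86 @ $22.30 = $1,917.80
Total COGS = $1,611.90 + $17,324.15 + $1,917.80 = $20,853.85
Ending inventory: 85 @ $22.30 = $1,895.50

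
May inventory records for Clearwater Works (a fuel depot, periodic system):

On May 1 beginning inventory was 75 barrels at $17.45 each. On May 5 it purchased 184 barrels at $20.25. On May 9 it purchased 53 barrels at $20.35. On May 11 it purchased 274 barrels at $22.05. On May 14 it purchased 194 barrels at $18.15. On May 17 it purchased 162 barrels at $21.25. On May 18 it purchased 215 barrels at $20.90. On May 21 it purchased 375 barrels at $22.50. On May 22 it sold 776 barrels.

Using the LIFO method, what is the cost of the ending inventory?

May 22, 776 sold [LIFO — newest first]: 375 @ $22.50 + 215 @ $20.90 + 162 @ $21.25 + 24 @ $18.15 = $16,809.10
Ending inventory: 75 @ $17.45 + 184 @ $20.25 + 53 @ $20.35 + 274 @ $22.05 + 170 @ $18.15 = $15,240.50

Ending inventory = $15,240.50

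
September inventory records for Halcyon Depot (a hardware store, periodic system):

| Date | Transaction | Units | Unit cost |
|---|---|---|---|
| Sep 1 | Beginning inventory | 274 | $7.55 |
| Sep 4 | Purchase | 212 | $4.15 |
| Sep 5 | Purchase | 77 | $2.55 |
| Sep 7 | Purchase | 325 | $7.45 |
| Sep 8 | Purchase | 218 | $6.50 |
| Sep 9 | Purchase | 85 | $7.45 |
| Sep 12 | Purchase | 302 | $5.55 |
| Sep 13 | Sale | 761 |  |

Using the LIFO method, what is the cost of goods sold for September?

COGS = $4,888.55

Sep 13, 761 sold [LIFO — newest first]: 302 @ $5.55 + 85 @ $7.45 + 218 @ $6.50 + 156 @ $7.45 = $4,888.55
Ending inventory: 274 @ $7.55 + 212 @ $4.15 + 77 @ $2.55 + 169 @ $7.45 = $4,403.90
Check: goods available $9,292.45 = COGS $4,888.55 + ending $4,403.90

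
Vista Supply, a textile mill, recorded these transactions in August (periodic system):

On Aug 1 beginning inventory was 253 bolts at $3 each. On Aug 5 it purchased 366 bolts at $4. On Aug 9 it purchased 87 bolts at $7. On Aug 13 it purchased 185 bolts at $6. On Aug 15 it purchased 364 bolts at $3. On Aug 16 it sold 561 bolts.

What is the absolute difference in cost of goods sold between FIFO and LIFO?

$295

FIFO COGS: 253 @ $3 + 308 @ $4 = $1,991
LIFO COGS: 364 @ $3 + 185 @ $6 + 12 @ $7 = $2,286
Difference = |$1,991 − $2,286| = $295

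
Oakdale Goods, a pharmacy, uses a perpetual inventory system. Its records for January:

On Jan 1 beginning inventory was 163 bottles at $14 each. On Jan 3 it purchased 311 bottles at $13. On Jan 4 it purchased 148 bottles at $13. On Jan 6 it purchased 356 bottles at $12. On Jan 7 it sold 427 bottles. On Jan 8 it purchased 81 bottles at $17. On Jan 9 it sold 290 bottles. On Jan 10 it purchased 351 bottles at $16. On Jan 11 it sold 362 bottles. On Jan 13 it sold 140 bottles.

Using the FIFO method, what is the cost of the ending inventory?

Ending inventory = $3,056

Jan 7, 427 sold [FIFO — oldest first]: 163 @ $14 + 264 @ $13 = $5,714
Jan 9, 290 sold [FIFO — oldest first]: 47 @ $13 + 148 @ $13 + 95 @ $12 = $3,675
Jan 11, 362 sold [FIFO — oldest first]: 261 @ $12 + 81 @ $17 + 20 @ $16 = $4,829
Jan 13, 140 sold [FIFO — oldest first]: 140 @ $16 = $2,240
Total COGS = $5,714 + $3,675 + $4,829 + $2,240 = $16,458
Ending inventory: 191 @ $16 = $3,056
Check: goods available $19,514 = COGS $16,458 + ending $3,056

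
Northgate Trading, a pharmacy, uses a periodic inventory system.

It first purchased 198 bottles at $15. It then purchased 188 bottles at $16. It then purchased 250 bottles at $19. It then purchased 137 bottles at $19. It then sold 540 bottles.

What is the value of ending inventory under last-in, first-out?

Sale 1 (540) [LIFO — newest first]: 137 @ $19 + 250 @ $19 + 153 @ $16 = $9,801
Ending inventory: 198 @ $15 + 35 @ $16 = $3,530

Ending inventory = $3,530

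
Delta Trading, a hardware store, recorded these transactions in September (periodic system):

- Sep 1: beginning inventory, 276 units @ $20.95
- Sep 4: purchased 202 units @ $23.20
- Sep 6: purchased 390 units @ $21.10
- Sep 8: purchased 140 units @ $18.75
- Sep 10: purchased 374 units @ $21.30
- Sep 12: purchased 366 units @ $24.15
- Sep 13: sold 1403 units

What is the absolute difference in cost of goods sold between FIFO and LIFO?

$948.75

FIFO COGS: 276 @ $20.95 + 202 @ $23.20 + 390 @ $21.10 + 140 @ $18.75 + 374 @ $21.30 + 21 @ $24.15 = $29,795.95
LIFO COGS: 366 @ $24.15 + 374 @ $21.30 + 140 @ $18.75 + 390 @ $21.10 + 133 @ $23.20 = $30,744.70
Difference = |$29,795.95 − $30,744.70| = $948.75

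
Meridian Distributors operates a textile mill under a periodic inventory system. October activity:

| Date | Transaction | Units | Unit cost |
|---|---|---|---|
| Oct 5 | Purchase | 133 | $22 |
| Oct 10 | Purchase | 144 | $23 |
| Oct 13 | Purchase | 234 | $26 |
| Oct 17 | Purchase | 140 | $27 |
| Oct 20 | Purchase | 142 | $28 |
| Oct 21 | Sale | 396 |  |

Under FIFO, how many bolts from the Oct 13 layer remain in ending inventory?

Oct 21, 396 sold [FIFO — oldest first]: 133 @ $22 + 144 @ $23 + 119 @ $26 = $9,332
Ending inventory: 115 @ $26 + 140 @ $27 + 142 @ $28 = $10,746
Check: goods available $20,078 = COGS $9,332 + ending $10,746

115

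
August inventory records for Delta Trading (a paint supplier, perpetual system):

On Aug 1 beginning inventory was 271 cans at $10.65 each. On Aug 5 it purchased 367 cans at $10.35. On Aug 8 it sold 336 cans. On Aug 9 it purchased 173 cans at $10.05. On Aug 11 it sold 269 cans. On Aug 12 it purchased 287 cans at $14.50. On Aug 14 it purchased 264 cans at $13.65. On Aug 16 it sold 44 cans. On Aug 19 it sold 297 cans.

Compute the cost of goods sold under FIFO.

Aug 8, 336 sold [FIFO — oldest first]: 271 @ $10.65 + 65 @ $10.35 = $3,558.90
Aug 11, 269 sold [FIFO — oldest first]: 269 @ $10.35 = $2,784.15
Aug 16, 44 sold [FIFO — oldest first]: 33 @ $10.35 + 11 @ $10.05 = $452.10
Aug 19, 297 sold [FIFO — oldest first]: 162 @ $10.05 + 135 @ $14.50 = $3,585.60
Total COGS = $3,558.90 + $2,784.15 + $452.10 + $3,585.60 = $10,380.75
Ending inventory: 152 @ $14.50 + 264 @ $13.65 = $5,807.60

COGS = $10,380.75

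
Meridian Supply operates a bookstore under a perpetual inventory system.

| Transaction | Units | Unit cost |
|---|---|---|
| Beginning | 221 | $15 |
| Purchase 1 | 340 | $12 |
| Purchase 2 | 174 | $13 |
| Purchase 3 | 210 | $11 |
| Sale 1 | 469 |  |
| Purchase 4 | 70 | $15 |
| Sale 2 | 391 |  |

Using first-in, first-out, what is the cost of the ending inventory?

Sale 1 (469) [FIFO — oldest first]: 221 @ $15 + 248 @ $12 = $6,291
Sale 2 (391) [FIFO — oldest first]: 92 @ $12 + 174 @ $13 + 125 @ $11 = $4,741
Total COGS = $6,291 + $4,741 = $11,032
Ending inventory: 85 @ $11 + 70 @ $15 = $1,985

Ending inventory = $1,985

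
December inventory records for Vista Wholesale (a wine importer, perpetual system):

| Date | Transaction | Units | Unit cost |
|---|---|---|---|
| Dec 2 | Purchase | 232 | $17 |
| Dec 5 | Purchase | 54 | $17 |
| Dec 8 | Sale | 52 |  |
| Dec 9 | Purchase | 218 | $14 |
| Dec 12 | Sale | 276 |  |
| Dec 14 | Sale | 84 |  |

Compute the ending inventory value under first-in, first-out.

Ending inventory = $1,288

Dec 8, 52 sold [FIFO — oldest first]: 52 @ $17 = $884
Dec 12, 276 sold [FIFO — oldest first]: 180 @ $17 + 54 @ $17 + 42 @ $14 = $4,566
Dec 14, 84 sold [FIFO — oldest first]: 84 @ $14 = $1,176
Total COGS = $884 + $4,566 + $1,176 = $6,626
Ending inventory: 92 @ $14 = $1,288
Check: goods available $7,914 = COGS $6,626 + ending $1,288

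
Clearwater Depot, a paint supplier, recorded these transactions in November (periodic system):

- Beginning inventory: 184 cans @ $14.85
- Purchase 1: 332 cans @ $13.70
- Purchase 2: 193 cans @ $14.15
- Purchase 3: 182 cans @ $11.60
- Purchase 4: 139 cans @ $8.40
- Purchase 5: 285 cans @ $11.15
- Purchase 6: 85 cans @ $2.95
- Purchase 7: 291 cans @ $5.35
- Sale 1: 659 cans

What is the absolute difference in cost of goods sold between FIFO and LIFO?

FIFO COGS: 184 @ $14.85 + 332 @ $13.70 + 143 @ $14.15 = $9,304.25
LIFO COGS: 291 @ $5.35 + 85 @ $2.95 + 283 @ $11.15 = $4,963.05
Difference = |$9,304.25 − $4,963.05| = $4,341.20

$4,341.20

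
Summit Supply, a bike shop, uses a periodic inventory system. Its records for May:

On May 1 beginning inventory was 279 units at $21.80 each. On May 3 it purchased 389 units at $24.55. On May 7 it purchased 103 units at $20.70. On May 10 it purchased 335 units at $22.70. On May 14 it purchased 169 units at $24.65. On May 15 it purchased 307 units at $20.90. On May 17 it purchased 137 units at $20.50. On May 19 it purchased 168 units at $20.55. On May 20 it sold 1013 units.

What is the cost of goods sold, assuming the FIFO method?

May 20, 1013 sold [FIFO — oldest first]: 279 @ $21.80 + 389 @ $24.55 + 103 @ $20.70 + 242 @ $22.70 = $23,257.65
Ending inventory: 93 @ $22.70 + 169 @ $24.65 + 307 @ $20.90 + 137 @ $20.50 + 168 @ $20.55 = $18,954.15

COGS = $23,257.65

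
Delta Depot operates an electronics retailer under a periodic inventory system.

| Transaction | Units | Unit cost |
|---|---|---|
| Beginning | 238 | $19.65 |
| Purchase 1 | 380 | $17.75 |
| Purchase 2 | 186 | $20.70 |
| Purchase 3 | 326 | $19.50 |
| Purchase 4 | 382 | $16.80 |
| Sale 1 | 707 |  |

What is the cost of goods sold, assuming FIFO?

Sale 1 (707) [FIFO — oldest first]: 238 @ $19.65 + 380 @ $17.75 + 89 @ $20.70 = $13,264.00
Ending inventory: 97 @ $20.70 + 326 @ $19.50 + 382 @ $16.80 = $14,782.50

COGS = $13,264.00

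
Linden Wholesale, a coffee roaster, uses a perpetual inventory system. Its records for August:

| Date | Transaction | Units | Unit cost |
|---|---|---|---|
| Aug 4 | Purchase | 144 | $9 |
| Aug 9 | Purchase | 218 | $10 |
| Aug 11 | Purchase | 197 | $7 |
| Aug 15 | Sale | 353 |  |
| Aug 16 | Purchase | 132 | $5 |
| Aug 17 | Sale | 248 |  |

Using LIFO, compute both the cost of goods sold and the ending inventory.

Aug 15, 353 sold [LIFO — newest first]: 197 @ $7 + 156 @ $10 = $2,939
Aug 17, 248 sold [LIFO — newest first]: 132 @ $5 + 62 @ $10 + 54 @ $9 = $1,766
Total COGS = $2,939 + $1,766 = $4,705
Ending inventory: 90 @ $9 = $810

COGS = $4,705; ending inventory = $810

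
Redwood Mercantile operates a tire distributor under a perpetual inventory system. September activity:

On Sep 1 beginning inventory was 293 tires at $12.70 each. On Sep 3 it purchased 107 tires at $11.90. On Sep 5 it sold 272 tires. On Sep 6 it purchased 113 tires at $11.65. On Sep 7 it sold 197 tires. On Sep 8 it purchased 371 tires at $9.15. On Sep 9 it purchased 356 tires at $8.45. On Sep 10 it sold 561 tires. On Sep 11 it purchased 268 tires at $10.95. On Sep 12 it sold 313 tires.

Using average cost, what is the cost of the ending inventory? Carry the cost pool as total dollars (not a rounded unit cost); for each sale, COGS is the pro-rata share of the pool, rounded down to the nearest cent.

Ending inventory = $1,665.02

After Sep 1: 293 on hand, pool $3,721.10 (≈ $12.7000 each)
After Sep 3: 400 on hand, pool $4,994.40 (≈ $12.4860 each)
Sep 5, sell 272: 272/400 × $4,994.40 → $3,396.19
After Sep 6: 241 on hand, pool $2,914.66 (≈ $12.0940 each)
Sep 7, sell 197: 197/241 × $2,914.66 → $2,382.52
After Sep 8: 415 on hand, pool $3,926.79 (≈ $9.4621 each)
After Sep 9: 771 on hand, pool $6,934.99 (≈ $8.9948 each)
Sep 10, sell 561: 561/771 × $6,934.99 → $5,046.08
After Sep 11: 478 on hand, pool $4,823.51 (≈ $10.0910 each)
Sep 12, sell 313: 313/478 × $4,823.51 → $3,158.49
Total COGS = $3,396.19 + $2,382.52 + $5,046.08 + $3,158.49 = $13,983.28
Ending inventory (cost pool remaining) = $1,665.02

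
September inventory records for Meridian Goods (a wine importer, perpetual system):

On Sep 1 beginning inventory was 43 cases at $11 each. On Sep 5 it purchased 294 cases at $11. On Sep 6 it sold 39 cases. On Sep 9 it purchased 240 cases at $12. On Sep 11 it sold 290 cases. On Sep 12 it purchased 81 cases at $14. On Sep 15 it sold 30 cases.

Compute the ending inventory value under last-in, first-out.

Ending inventory = $3,442

Sep 6, 39 sold [LIFO — newest first]: 39 @ $11 = $429
Sep 11, 290 sold [LIFO — newest first]: 240 @ $12 + 50 @ $11 = $3,430
Sep 15, 30 sold [LIFO — newest first]: 30 @ $14 = $420
Total COGS = $429 + $3,430 + $420 = $4,279
Ending inventory: 43 @ $11 + 205 @ $11 + 51 @ $14 = $3,442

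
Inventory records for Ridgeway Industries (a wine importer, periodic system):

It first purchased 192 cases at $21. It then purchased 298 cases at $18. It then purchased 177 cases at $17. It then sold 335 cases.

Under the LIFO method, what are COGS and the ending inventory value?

COGS = $5,853; ending inventory = $6,552

Sale 1 (335) [LIFO — newest first]: 177 @ $17 + 158 @ $18 = $5,853
Ending inventory: 192 @ $21 + 140 @ $18 = $6,552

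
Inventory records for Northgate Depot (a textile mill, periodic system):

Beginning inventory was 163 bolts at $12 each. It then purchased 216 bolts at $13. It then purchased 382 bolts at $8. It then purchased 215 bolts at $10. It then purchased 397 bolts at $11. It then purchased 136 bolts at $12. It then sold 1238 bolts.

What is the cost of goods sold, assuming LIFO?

Sale 1 (1238) [LIFO — newest first]: 136 @ $12 + 397 @ $11 + 215 @ $10 + 382 @ $8 + 108 @ $13 = $12,609
Ending inventory: 163 @ $12 + 108 @ $13 = $3,360

COGS = $12,609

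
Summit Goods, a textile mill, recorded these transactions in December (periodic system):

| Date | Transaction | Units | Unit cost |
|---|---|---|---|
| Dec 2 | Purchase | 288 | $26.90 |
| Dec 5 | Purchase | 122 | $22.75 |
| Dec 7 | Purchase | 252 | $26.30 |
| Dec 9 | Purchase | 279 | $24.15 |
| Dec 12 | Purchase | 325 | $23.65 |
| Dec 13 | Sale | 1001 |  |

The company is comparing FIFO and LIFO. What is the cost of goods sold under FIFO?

COGS = $25,307.15

FIFO COGS: 288 @ $26.90 + 122 @ $22.75 + 252 @ $26.30 + 279 @ $24.15 + 60 @ $23.65 = $25,307.15
LIFO COGS: 325 @ $23.65 + 279 @ $24.15 + 252 @ $26.30 + 122 @ $22.75 + 23 @ $26.90 = $24,445.90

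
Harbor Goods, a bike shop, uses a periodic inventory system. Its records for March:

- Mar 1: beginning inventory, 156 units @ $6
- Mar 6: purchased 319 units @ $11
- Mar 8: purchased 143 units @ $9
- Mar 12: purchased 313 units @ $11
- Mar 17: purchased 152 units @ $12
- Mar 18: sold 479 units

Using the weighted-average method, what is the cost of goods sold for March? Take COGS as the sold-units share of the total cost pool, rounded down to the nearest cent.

COGS = $4,864.74

Mar 18, sell 479: 479/1083 × $10,999.00 → $4,864.74
Ending inventory (cost pool remaining) = $6,134.26
Check: goods available $10,999.00 = COGS $4,864.74 + ending $6,134.26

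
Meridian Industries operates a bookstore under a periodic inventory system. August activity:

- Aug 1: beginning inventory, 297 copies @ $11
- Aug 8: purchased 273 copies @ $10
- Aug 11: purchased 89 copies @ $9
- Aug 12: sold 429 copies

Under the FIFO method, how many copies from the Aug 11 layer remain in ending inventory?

89

Aug 12, 429 sold [FIFO — oldest first]: 297 @ $11 + 132 @ $10 = $4,587
Ending inventory: 141 @ $10 + 89 @ $9 = $2,211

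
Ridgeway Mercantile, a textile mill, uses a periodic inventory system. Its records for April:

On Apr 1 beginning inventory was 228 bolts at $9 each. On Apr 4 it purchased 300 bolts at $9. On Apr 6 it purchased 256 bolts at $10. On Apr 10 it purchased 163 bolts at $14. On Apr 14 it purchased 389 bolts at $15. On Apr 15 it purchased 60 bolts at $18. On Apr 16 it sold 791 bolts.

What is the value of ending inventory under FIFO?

Apr 16, 791 sold [FIFO — oldest first]: 228 @ $9 + 300 @ $9 + 256 @ $10 + 7 @ $14 = $7,410
Ending inventory: 156 @ $14 + 389 @ $15 + 60 @ $18 = $9,099
Check: goods available $16,509 = COGS $7,410 + ending $9,099

Ending inventory = $9,099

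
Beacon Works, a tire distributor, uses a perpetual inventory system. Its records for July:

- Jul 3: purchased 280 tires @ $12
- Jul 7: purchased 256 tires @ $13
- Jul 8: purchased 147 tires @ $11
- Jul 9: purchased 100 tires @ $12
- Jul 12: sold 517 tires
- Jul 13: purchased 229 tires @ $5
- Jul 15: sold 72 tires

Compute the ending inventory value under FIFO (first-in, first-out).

Ending inventory = $3,379

Jul 12, 517 sold [FIFO — oldest first]: 280 @ $12 + 237 @ $13 = $6,441
Jul 15, 72 sold [FIFO — oldest first]: 19 @ $13 + 53 @ $11 = $830
Total COGS = $6,441 + $830 = $7,271
Ending inventory: 94 @ $11 + 100 @ $12 + 229 @ $5 = $3,379
Check: goods available $10,650 = COGS $7,271 + ending $3,379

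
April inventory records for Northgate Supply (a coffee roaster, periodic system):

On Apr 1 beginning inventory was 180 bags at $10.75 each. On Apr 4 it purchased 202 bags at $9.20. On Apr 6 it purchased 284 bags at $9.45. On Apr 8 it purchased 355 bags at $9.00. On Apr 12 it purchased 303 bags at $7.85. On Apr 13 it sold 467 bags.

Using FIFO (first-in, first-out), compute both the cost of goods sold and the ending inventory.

COGS = $4,596.65; ending inventory = $7,454.10

Apr 13, 467 sold [FIFO — oldest first]: 180 @ $10.75 + 202 @ $9.20 + 85 @ $9.45 = $4,596.65
Ending inventory: 199 @ $9.45 + 355 @ $9.00 + 303 @ $7.85 = $7,454.10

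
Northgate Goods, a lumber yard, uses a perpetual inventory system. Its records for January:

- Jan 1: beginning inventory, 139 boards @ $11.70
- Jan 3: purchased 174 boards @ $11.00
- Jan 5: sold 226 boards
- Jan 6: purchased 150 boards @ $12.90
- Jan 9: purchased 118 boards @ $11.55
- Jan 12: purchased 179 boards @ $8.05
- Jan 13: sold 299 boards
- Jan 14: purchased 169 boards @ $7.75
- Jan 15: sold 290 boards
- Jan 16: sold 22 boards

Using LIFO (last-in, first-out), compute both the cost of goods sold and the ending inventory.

COGS = $8,506.50; ending inventory = $1,082.40

Jan 5, 226 sold [LIFO — newest first]: 174 @ $11.00 + 52 @ $11.70 = $2,522.40
Jan 13, 299 sold [LIFO — newest first]: 179 @ $8.05 + 118 @ $11.55 + 2 @ $12.90 = $2,829.65
Jan 15, 290 sold [LIFO — newest first]: 169 @ $7.75 + 121 @ $12.90 = $2,870.65
Jan 16, 22 sold [LIFO — newest first]: 22 @ $12.90 = $283.80
Total COGS = $2,522.40 + $2,829.65 + $2,870.65 + $283.80 = $8,506.50
Ending inventory: 87 @ $11.70 + 5 @ $12.90 = $1,082.40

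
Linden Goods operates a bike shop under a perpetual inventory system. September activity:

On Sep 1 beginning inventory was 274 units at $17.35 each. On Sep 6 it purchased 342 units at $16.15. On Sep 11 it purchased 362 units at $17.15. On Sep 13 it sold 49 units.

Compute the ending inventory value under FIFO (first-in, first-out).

Ending inventory = $15,635.35

Sep 13, 49 sold [FIFO — oldest first]: 49 @ $17.35 = $850.15
Ending inventory: 225 @ $17.35 + 342 @ $16.15 + 362 @ $17.15 = $15,635.35
Check: goods available $16,485.50 = COGS $850.15 + ending $15,635.35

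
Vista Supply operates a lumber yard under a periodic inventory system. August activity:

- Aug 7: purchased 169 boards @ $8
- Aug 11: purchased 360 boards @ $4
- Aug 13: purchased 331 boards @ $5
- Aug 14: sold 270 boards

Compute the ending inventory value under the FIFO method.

Ending inventory = $2,691

Aug 14, 270 sold [FIFO — oldest first]: 169 @ $8 + 101 @ $4 = $1,756
Ending inventory: 259 @ $4 + 331 @ $5 = $2,691
Check: goods available $4,447 = COGS $1,756 + ending $2,691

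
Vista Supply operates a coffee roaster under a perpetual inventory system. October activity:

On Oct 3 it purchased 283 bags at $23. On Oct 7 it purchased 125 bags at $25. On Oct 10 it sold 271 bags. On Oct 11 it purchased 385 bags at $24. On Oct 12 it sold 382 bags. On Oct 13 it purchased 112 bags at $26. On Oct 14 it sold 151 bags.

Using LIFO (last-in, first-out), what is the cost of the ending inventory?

Oct 10, 271 sold [LIFO — newest first]: 125 @ $25 + 146 @ $23 = $6,483
Oct 12, 382 sold [LIFO — newest first]: 382 @ $24 = $9,168
Oct 14, 151 sold [LIFO — newest first]: 112 @ $26 + 3 @ $24 + 36 @ $23 = $3,812
Total COGS = $6,483 + $9,168 + $3,812 = $19,463
Ending inventory: 101 @ $23 = $2,323
Check: goods available $21,786 = COGS $19,463 + ending $2,323

Ending inventory = $2,323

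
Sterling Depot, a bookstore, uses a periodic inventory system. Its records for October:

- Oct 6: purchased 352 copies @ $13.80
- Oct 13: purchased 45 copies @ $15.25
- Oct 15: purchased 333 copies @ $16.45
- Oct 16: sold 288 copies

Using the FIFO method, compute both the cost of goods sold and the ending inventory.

COGS = $3,974.40; ending inventory = $7,047.30

Oct 16, 288 sold [FIFO — oldest first]: 288 @ $13.80 = $3,974.40
Ending inventory: 64 @ $13.80 + 45 @ $15.25 + 333 @ $16.45 = $7,047.30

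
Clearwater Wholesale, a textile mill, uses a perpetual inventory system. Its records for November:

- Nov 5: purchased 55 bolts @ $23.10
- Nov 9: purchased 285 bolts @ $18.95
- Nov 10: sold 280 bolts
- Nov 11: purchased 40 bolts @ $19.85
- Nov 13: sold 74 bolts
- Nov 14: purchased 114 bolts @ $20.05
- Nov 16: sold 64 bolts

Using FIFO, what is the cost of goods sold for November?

COGS = $8,227.15

Nov 10, 280 sold [FIFO — oldest first]: 55 @ $23.10 + 225 @ $18.95 = $5,534.25
Nov 13, 74 sold [FIFO — oldest first]: 60 @ $18.95 + 14 @ $19.85 = $1,414.90
Nov 16, 64 sold [FIFO — oldest first]: 26 @ $19.85 + 38 @ $20.05 = $1,278.00
Total COGS = $5,534.25 + $1,414.90 + $1,278.00 = $8,227.15
Ending inventory: 76 @ $20.05 = $1,523.80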